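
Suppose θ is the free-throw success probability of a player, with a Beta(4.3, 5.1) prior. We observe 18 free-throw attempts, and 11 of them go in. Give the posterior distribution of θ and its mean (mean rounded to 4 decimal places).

The binomial likelihood is conjugate to the Beta prior: with 11 successes and 7 failures, the posterior is Beta(4.3+11, 5.1+7) = Beta(15.3, 12.1).
E[θ | data] = 15.3/(15.3+12.1) = 0.5584.

Posterior: Beta(15.3, 12.1); mean ≈ 0.5584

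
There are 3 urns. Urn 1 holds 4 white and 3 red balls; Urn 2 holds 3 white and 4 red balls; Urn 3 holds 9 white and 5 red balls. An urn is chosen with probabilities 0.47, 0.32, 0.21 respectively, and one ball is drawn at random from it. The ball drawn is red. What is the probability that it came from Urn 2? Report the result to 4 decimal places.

Posterior probability ≈ 0.3981

P(red|Urn 1) = 0.4286; P(red|Urn 2) = 0.5714; P(red|Urn 3) = 0.3571.
Prior × likelihood for each source: 0.47·0.4286=0.2014, 0.32·0.5714=0.1829, 0.21·0.3571=0.07500. Summing gives P(red) = 0.45929.
P(Urn 2 | red) = 0.1829 / 0.45929 = 0.3981.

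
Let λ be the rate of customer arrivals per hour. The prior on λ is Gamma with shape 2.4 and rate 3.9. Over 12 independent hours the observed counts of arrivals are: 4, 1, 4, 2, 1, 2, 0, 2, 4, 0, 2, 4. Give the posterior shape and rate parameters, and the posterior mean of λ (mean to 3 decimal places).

The Poisson likelihood adds the total count to the shape and the number of exposure periods to the rate. Here ∑xᵢ = 26 and n = 12, so shape 2.4→28.4 and rate 3.9→15.9.
E[λ | data] = 28.4/15.9 = 1.786.

Posterior: Gamma(shape=28.4, rate=15.9); mean ≈ 1.786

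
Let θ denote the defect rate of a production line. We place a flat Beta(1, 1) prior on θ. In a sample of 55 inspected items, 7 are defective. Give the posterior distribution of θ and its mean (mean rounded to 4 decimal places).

Observing 7 successes and 48 failures updates Beta(1, 1) by adding the success and failure counts to the two shape parameters: α = 1+7 = 8, β = 1+48 = 49.
Posterior mean = α/(α+β) = 8/57 = 0.1404.

Posterior: Beta(8, 49); mean ≈ 0.1404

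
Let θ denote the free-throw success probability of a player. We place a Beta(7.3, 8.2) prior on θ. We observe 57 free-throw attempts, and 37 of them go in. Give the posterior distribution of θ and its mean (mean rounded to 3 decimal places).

Observing 37 successes and 20 failures updates Beta(7.3, 8.2) by adding the success and failure counts to the two shape parameters: α = 7.3+37 = 44.3, β = 8.2+20 = 28.2.
Posterior mean = α/(α+β) = 44.3/72.5 = 0.611.

Posterior: Beta(44.3, 28.2); mean ≈ 0.611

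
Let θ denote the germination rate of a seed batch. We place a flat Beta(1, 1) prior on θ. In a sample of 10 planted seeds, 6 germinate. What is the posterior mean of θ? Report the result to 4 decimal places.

Posterior mean ≈ 0.5833

The binomial likelihood is conjugate to the Beta prior: with 6 successes and 4 failures, the posterior is Beta(1+6, 1+4) = Beta(7, 5).
E[θ | data] = 7/(7+5) = 0.5833.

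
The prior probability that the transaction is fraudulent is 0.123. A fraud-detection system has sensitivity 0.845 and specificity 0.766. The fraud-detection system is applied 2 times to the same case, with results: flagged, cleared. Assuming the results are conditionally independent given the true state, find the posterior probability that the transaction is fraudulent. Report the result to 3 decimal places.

Let H be the event that the transaction is fraudulent; start with P(H) = 0.123. P('flagged'|H) = 0.845, P('flagged'|¬H) = 0.234.
Update on result 1 ('flagged'): P(H) ← 0.845·0.1230 / (0.845·0.1230 + 0.234·0.8770) = 0.10393/0.30915 = 0.3362.
Update on result 2 ('cleared'): P(H) ← 0.155·0.3362 / (0.155·0.3362 + 0.766·0.6638) = 0.052110/0.56059 = 0.0930.

Posterior P(H) ≈ 0.093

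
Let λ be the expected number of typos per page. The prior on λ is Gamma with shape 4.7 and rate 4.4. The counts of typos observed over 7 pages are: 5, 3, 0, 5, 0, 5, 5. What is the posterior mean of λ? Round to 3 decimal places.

Posterior mean ≈ 2.430

The Poisson likelihood adds the total count to the shape and the number of exposure periods to the rate. Here ∑xᵢ = 23 and n = 7, so shape 4.7→27.7 and rate 4.4→11.4.
Posterior mean = shape/rate = 27.7/11.4 = 2.430.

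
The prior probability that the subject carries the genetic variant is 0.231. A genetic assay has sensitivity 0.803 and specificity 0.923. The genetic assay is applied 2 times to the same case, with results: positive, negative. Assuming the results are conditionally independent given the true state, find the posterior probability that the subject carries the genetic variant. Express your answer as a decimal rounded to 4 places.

Posterior P(H) ≈ 0.4007

Let H be the event that the subject carries the genetic variant; start with P(H) = 0.231. P('positive'|H) = 0.803, P('positive'|¬H) = 0.077.
Update on result 1 ('positive'): P(H) ← 0.803·0.2310 / (0.803·0.2310 + 0.077·0.7690) = 0.18549/0.24471 = 0.7580.
Update on result 2 ('negative'): P(H) ← 0.197·0.7580 / (0.197·0.7580 + 0.923·0.2420) = 0.14933/0.37267 = 0.4007.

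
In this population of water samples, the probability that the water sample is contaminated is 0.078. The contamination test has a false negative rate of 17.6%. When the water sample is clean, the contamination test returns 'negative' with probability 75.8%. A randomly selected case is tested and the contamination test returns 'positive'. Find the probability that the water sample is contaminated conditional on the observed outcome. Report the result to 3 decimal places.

P(H | E) ≈ 0.224

Let H be the event that the water sample is contaminated. P(H) = 0.078, so P(¬H) = 0.922. With E the 'positive' result, P(E|H) = 0.824 and P(E|¬H) = 0.242.
P(E) = 0.824·0.078 + 0.242·0.922 = 0.064272 + 0.22312 = 0.28740.
By Bayes' theorem, P(H|E) = 0.064272 / 0.28740 = 0.224.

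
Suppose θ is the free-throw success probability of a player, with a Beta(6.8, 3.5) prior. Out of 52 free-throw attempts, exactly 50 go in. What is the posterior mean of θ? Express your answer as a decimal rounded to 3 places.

Posterior mean ≈ 0.912

The binomial likelihood is conjugate to the Beta prior: with 50 successes and 2 failures, the posterior is Beta(6.8+50, 3.5+2) = Beta(56.8, 5.5).
E[θ | data] = 56.8/(56.8+5.5) = 0.912.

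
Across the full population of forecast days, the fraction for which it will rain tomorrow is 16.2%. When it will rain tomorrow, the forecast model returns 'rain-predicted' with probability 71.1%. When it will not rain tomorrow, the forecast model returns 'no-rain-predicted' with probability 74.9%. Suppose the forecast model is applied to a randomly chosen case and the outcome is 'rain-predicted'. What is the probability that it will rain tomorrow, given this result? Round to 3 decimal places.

Let H be the event that it will rain tomorrow. P(H) = 0.162, so P(¬H) = 0.838. With E the 'rain-predicted' result, P(E|H) = 0.711 and P(E|¬H) = 0.251.
P(E) = 0.711·0.162 + 0.251·0.838 = 0.11518 + 0.21034 = 0.32552.
By Bayes' theorem, P(H|E) = 0.11518 / 0.32552 = 0.354.

P(H | E) ≈ 0.354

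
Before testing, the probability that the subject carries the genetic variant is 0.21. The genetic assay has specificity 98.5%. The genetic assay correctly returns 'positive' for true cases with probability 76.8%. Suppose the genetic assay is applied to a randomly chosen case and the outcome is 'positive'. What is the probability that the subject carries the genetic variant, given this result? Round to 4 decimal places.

P(H | E) ≈ 0.9316

Write H for 'the subject carries the genetic variant'. Prior odds H:¬H = 0.21/0.79 = 0.26582. For the 'positive' outcome, the likelihood ratio is 0.768/0.015 = 51.200.
Posterior odds = 0.26582 × 51.200 = 13.610, so P(H|E) = 13.610/(1+13.610) = 0.9316.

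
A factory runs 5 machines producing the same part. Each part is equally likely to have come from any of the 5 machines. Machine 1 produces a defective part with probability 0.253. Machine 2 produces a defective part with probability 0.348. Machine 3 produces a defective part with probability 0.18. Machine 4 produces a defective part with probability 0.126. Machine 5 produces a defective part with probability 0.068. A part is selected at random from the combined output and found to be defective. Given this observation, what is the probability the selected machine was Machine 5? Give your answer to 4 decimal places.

Tabulate prior·likelihood by source: [1] prior 0.2, lik 0.253, product 0.05060; [2] prior 0.2, lik 0.348, product 0.06960; [3] prior 0.2, lik 0.18, product 0.03600; [4] prior 0.2, lik 0.126, product 0.02520; [5] prior 0.2, lik 0.068, product 0.01360.
Normalizing constant = 0.19500; the posterior for Machine 5 is its product over the sum, 0.01360/0.19500 = 0.0697.

Posterior probability ≈ 0.0697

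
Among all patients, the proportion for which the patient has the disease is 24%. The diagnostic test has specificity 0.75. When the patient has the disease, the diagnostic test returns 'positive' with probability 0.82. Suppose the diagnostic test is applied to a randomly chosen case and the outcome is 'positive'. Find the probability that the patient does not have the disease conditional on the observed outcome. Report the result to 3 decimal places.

P(¬H | E) ≈ 0.491

Write H for 'the patient has the disease'. Prior odds H:¬H = 0.24/0.76 = 0.31579. For the 'positive' outcome, the likelihood ratio is 0.82/0.25 = 3.2800.
Posterior odds = 0.31579 × 3.2800 = 1.0358, so P(H|E) = 1.0358/(1+1.0358) = 0.509. Then P(¬H|E) = 1 − 0.509 = 0.491.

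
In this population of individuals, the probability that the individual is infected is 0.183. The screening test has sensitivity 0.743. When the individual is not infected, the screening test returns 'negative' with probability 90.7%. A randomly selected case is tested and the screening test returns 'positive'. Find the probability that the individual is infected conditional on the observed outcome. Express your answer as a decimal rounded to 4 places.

P(H | E) ≈ 0.6415

Write H for 'the individual is infected'. Prior odds H:¬H = 0.183/0.817 = 0.22399. For the 'positive' outcome, the likelihood ratio is 0.743/0.093 = 7.9892.
Posterior odds = 0.22399 × 7.9892 = 1.7895, so P(H|E) = 1.7895/(1+1.7895) = 0.6415.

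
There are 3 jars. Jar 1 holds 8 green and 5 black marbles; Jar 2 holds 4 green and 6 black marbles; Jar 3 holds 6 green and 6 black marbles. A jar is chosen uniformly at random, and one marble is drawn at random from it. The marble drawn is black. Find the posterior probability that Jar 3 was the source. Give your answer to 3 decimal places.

Tabulate prior·likelihood by source: [1] prior 0.333333, lik 0.3846, product 0.1282; [2] prior 0.333333, lik 0.6, product 0.2000; [3] prior 0.333333, lik 0.5, product 0.1667.
Normalizing constant = 0.49487; the posterior for Jar 3 is its product over the sum, 0.1667/0.49487 = 0.337.

Posterior probability ≈ 0.337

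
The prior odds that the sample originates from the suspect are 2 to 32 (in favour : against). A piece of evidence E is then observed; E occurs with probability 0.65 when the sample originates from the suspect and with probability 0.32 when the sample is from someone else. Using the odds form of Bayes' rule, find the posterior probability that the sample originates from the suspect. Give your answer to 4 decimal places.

Posterior probability ≈ 0.1127

Prior odds = 2/32 = 0.062500.
Likelihood ratio for E = 0.65/0.32 = 2.0312.
Posterior odds = prior odds × LR = 0.12695.
Posterior probability = odds/(1+odds) = 0.12695/1.1270 = 0.1127.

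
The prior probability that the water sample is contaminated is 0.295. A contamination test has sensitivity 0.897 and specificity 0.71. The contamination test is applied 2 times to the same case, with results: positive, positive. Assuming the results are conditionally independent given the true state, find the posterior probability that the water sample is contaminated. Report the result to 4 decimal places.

Posterior P(H) ≈ 0.8001

Let H be the event that the water sample is contaminated; start with P(H) = 0.295. P('positive'|H) = 0.897, P('positive'|¬H) = 0.29.
Update on result 1 ('positive'): P(H) ← 0.897·0.2950 / (0.897·0.2950 + 0.29·0.7050) = 0.26461/0.46906 = 0.5641.
Update on result 2 ('positive'): P(H) ← 0.897·0.5641 / (0.897·0.5641 + 0.29·0.4359) = 0.50603/0.63243 = 0.8001.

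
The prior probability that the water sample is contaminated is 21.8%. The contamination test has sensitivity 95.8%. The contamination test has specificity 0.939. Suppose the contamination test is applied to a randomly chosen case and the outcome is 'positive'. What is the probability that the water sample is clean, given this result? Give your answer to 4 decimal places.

Let H be the event that the water sample is contaminated. P(H) = 0.218, so P(¬H) = 0.782. With E the 'positive' result, P(E|H) = 0.958 and P(E|¬H) = 0.061.
P(E) = 0.958·0.218 + 0.061·0.782 = 0.20884 + 0.047702 = 0.25655.
By Bayes' theorem, P(H|E) = 0.20884 / 0.25655 = 0.8141. Hence P(¬H|E) = 1 − 0.8141 = 0.1859.

P(¬H | E) ≈ 0.1859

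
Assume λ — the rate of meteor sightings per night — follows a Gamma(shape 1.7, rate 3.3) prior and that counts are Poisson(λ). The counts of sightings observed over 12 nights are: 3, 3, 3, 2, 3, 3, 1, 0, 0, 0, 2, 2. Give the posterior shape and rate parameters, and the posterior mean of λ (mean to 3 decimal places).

Total count ∑xᵢ = 22 over n = 12 nights.
Gamma is conjugate to the Poisson likelihood: posterior is Gamma(shape = 1.7+22 = 23.7, rate = 3.3+12 = 15.3).
E[λ | data] = 23.7/15.3 = 1.549.

Posterior: Gamma(shape=23.7, rate=15.3); mean ≈ 1.549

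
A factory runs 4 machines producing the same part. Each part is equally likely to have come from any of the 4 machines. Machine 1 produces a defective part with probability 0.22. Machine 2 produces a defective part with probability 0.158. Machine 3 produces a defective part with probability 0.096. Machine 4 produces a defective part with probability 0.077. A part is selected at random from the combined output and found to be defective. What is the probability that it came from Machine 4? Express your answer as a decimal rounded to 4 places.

P(defective|M1) = 0.22; P(defective|M2) = 0.158; P(defective|M3) = 0.096; P(defective|M4) = 0.077.
Prior × likelihood for each source: 0.25·0.22=0.05500, 0.25·0.158=0.03950, 0.25·0.096=0.02400, 0.25·0.077=0.01925. Summing gives P(defective) = 0.13775.
P(Machine 4 | defective) = 0.01925 / 0.13775 = 0.1397.

Posterior probability ≈ 0.1397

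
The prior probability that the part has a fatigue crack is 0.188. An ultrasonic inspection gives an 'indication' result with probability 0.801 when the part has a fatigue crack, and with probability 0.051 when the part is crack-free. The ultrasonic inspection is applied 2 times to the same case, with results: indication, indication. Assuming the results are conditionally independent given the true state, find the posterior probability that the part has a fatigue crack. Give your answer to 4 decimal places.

Posterior P(H) ≈ 0.9828

Let H be the event that the part has a fatigue crack; start with P(H) = 0.188. P('indication'|H) = 0.801, P('indication'|¬H) = 0.051.
Update on result 1 ('indication'): P(H) ← 0.801·0.1880 / (0.801·0.1880 + 0.051·0.8120) = 0.15059/0.19200 = 0.7843.
Update on result 2 ('indication'): P(H) ← 0.801·0.7843 / (0.801·0.7843 + 0.051·0.2157) = 0.62823/0.63923 = 0.9828.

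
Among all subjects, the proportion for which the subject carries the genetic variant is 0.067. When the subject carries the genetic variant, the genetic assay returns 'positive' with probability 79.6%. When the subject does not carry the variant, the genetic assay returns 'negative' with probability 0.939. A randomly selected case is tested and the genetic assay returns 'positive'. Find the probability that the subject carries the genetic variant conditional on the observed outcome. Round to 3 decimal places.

P(H | E) ≈ 0.484

Write H for 'the subject carries the genetic variant'. Prior odds H:¬H = 0.067/0.933 = 0.071811. For the 'positive' outcome, the likelihood ratio is 0.796/0.061 = 13.049.
Posterior odds = 0.071811 × 13.049 = 0.93708, so P(H|E) = 0.93708/(1+0.93708) = 0.484.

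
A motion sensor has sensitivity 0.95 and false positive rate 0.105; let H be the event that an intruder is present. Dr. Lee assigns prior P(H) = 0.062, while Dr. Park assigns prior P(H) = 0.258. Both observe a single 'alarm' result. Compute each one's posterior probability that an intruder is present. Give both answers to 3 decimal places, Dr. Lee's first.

Dr. Lee: 0.374; Dr. Park: 0.759

P('+'|H) = 0.95, P('+'|¬H) = 0.105.
Dr. Lee: numerator 0.95·0.062 = 0.058900; evidence = 0.058900+0.105·0.938 = 0.15739; posterior = 0.374.
Dr. Park: numerator 0.95·0.258 = 0.24510; evidence = 0.24510+0.105·0.742 = 0.32301; posterior = 0.759.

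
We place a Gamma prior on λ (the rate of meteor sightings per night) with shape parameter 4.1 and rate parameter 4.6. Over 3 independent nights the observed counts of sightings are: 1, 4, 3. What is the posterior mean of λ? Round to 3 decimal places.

Total count ∑xᵢ = 8 over n = 3 nights.
Gamma is conjugate to the Poisson likelihood: posterior is Gamma(shape = 4.1+8 = 12.1, rate = 4.6+3 = 7.6).
Posterior mean = shape/rate = 12.1/7.6 = 1.592.

Posterior mean ≈ 1.592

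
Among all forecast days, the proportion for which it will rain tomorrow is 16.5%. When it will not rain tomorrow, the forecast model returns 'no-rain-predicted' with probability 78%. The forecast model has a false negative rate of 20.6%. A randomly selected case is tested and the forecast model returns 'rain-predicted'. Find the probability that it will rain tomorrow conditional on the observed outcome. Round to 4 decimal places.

Let H be the event that it will rain tomorrow. P(H) = 0.165, so P(¬H) = 0.835. With E the 'rain-predicted' result, P(E|H) = 0.794 and P(E|¬H) = 0.22.
P(E) = 0.794·0.165 + 0.22·0.835 = 0.13101 + 0.18370 = 0.31471.
By Bayes' theorem, P(H|E) = 0.13101 / 0.31471 = 0.4163.

P(H | E) ≈ 0.4163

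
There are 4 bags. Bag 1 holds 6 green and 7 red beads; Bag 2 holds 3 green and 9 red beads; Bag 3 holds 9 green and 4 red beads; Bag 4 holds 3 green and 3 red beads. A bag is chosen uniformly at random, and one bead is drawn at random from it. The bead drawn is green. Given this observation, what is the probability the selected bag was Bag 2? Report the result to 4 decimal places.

Tabulate prior·likelihood by source: [1] prior 0.25, lik 0.4615, product 0.1154; [2] prior 0.25, lik 0.25, product 0.06250; [3] prior 0.25, lik 0.6923, product 0.1731; [4] prior 0.25, lik 0.5, product 0.1250.
Normalizing constant = 0.47596; the posterior for Bag 2 is its product over the sum, 0.06250/0.47596 = 0.1313.

Posterior probability ≈ 0.1313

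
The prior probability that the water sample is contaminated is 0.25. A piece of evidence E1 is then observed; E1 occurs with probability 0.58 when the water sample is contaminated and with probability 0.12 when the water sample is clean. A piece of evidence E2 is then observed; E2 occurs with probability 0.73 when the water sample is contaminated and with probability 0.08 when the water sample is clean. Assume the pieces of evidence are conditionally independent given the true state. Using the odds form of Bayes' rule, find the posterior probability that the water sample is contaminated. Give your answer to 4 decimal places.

Posterior probability ≈ 0.9363

Prior odds = 0.25/(1−0.25) = 0.33333.
Likelihood ratio for E1 = 0.58/0.12 = 4.8333.
Likelihood ratio for E2 = 0.73/0.08 = 9.1250.
Posterior odds = prior odds × LR₁ × LR₂ = 14.701.
Posterior probability = odds/(1+odds) = 14.701/15.701 = 0.9363.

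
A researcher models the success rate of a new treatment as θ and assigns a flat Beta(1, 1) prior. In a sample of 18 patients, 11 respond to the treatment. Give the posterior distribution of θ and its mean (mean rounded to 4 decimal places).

Observing 11 successes and 7 failures updates Beta(1, 1) by adding the success and failure counts to the two shape parameters: α = 1+11 = 12, β = 1+7 = 8.
Posterior mean = α/(α+β) = 12/20 = 0.6000.

Posterior: Beta(12, 8); mean ≈ 0.6000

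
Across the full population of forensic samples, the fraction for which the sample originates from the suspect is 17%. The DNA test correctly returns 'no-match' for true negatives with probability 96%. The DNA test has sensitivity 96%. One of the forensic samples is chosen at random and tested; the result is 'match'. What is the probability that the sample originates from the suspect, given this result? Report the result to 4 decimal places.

Let H be the event that the sample originates from the suspect. P(H) = 0.17, so P(¬H) = 0.83. With E the 'match' result, P(E|H) = 0.96 and P(E|¬H) = 0.04.
P(E) = 0.96·0.17 + 0.04·0.83 = 0.16320 + 0.033200 = 0.19640.
By Bayes' theorem, P(H|E) = 0.16320 / 0.19640 = 0.8310.

P(H | E) ≈ 0.8310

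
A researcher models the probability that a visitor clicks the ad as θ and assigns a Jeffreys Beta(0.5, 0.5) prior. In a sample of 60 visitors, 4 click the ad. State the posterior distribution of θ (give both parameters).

The binomial likelihood is conjugate to the Beta prior: with 4 successes and 56 failures, the posterior is Beta(0.5+4, 0.5+56) = Beta(4.5, 56.5).

Posterior: Beta(4.5, 56.5)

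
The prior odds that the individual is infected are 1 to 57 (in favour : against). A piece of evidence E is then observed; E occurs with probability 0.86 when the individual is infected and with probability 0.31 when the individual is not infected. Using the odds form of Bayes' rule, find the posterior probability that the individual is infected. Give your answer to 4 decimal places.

Posterior probability ≈ 0.0464

Prior odds = 1/57 = 0.017544.
Likelihood ratio for E = 0.86/0.31 = 2.7742.
Posterior odds = prior odds × LR = 0.048670.
Posterior probability = odds/(1+odds) = 0.048670/1.0487 = 0.0464.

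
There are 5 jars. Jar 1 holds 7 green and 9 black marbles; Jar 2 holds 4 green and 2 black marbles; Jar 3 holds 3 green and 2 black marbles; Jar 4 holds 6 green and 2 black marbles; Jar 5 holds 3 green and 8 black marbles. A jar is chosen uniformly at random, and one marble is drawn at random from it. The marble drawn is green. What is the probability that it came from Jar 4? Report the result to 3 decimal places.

Posterior probability ≈ 0.275

Tabulate prior·likelihood by source: [1] prior 0.2, lik 0.4375, product 0.08750; [2] prior 0.2, lik 0.6667, product 0.1333; [3] prior 0.2, lik 0.6, product 0.1200; [4] prior 0.2, lik 0.75, product 0.1500; [5] prior 0.2, lik 0.2727, product 0.05455.
Normalizing constant = 0.54538; the posterior for Jar 4 is its product over the sum, 0.1500/0.54538 = 0.275.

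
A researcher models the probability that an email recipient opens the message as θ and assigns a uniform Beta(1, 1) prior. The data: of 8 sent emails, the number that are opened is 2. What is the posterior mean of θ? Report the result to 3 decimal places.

The binomial likelihood is conjugate to the Beta prior: with 2 successes and 6 failures, the posterior is Beta(1+2, 1+6) = Beta(3, 7).
Posterior mean = α/(α+β) = 3/10 = 0.300.

Posterior mean ≈ 0.300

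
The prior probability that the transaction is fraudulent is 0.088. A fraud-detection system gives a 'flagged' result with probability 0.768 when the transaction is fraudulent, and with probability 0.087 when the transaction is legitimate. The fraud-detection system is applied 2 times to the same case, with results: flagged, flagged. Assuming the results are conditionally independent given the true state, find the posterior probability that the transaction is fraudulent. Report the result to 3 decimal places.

Let H be the event that the transaction is fraudulent; start with P(H) = 0.088. P('flagged'|H) = 0.768, P('flagged'|¬H) = 0.087.
Update on result 1 ('flagged'): P(H) ← 0.768·0.0880 / (0.768·0.0880 + 0.087·0.9120) = 0.067584/0.14693 = 0.4600.
Update on result 2 ('flagged'): P(H) ← 0.768·0.4600 / (0.768·0.4600 + 0.087·0.5400) = 0.35326/0.40025 = 0.8826.

Posterior P(H) ≈ 0.883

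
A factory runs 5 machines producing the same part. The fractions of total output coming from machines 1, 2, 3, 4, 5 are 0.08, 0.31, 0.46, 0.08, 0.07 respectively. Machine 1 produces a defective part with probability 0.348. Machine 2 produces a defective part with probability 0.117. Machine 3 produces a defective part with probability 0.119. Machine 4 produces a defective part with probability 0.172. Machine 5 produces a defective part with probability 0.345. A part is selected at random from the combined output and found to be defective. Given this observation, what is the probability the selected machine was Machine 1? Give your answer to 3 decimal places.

Posterior probability ≈ 0.178

Tabulate prior·likelihood by source: [1] prior 0.08, lik 0.348, product 0.02784; [2] prior 0.31, lik 0.117, product 0.03627; [3] prior 0.46, lik 0.119, product 0.05474; [4] prior 0.08, lik 0.172, product 0.01376; [5] prior 0.07, lik 0.345, product 0.02415.
Normalizing constant = 0.15676; the posterior for Machine 1 is its product over the sum, 0.02784/0.15676 = 0.178.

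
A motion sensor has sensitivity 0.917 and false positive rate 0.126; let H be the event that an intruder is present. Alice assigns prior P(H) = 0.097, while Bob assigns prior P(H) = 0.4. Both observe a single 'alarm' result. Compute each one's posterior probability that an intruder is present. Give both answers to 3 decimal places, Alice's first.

P('+'|H) = 0.917, P('+'|¬H) = 0.126.
Alice: numerator 0.917·0.097 = 0.088949; evidence = 0.088949+0.126·0.903 = 0.20273; posterior = 0.439.
Bob: numerator 0.917·0.4 = 0.36680; evidence = 0.36680+0.126·0.6 = 0.44240; posterior = 0.829.

Alice: 0.439; Bob: 0.829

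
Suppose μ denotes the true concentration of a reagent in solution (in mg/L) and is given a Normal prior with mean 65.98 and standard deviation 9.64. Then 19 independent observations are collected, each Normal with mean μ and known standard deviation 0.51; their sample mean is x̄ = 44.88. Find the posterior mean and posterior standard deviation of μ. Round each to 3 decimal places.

Posterior mean ≈ 44.883; posterior SD ≈ 0.117

With known σ, the Normal prior is conjugate. Weight on the data is w = (n/σ²)/(n/σ² + 1/τ₀²) = 73.0488/(73.0488+0.0107608) = 0.99985.
Posterior mean = w·x̄ + (1−w)·μ₀ = 0.99985·44.88 + 0.00014729·65.98 = 44.883. Posterior variance = 1/(73.0488+0.0107608) = 0.0136875, so SD = 0.117.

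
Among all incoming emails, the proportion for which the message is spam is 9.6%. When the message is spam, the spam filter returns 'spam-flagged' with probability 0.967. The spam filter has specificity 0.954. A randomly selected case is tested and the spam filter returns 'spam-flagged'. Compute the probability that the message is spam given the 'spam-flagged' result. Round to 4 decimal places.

P(H | E) ≈ 0.6906

Write H for 'the message is spam'. Prior odds H:¬H = 0.096/0.904 = 0.10619. For the 'spam-flagged' outcome, the likelihood ratio is 0.967/0.046 = 21.022.
Posterior odds = 0.10619 × 21.022 = 2.2324, so P(H|E) = 2.2324/(1+2.2324) = 0.6906.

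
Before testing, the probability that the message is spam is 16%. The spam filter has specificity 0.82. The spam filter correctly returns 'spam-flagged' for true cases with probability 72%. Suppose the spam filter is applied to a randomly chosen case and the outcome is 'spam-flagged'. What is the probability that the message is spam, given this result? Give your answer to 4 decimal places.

P(H | E) ≈ 0.4324

Write H for 'the message is spam'. Prior odds H:¬H = 0.16/0.84 = 0.19048. For the 'spam-flagged' outcome, the likelihood ratio is 0.72/0.18 = 4.0000.
Posterior odds = 0.19048 × 4.0000 = 0.76190, so P(H|E) = 0.76190/(1+0.76190) = 0.4324.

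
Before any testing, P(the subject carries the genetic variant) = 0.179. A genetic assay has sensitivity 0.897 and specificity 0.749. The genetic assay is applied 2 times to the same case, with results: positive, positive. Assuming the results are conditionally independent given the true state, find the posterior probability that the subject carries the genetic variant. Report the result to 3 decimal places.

Posterior P(H) ≈ 0.736

Let H be the event that the subject carries the genetic variant; start with P(H) = 0.179. P('positive'|H) = 0.897, P('positive'|¬H) = 0.251.
Update on result 1 ('positive'): P(H) ← 0.897·0.1790 / (0.897·0.1790 + 0.251·0.8210) = 0.16056/0.36663 = 0.4379.
Update on result 2 ('positive'): P(H) ← 0.897·0.4379 / (0.897·0.4379 + 0.251·0.5621) = 0.39283/0.53391 = 0.7358.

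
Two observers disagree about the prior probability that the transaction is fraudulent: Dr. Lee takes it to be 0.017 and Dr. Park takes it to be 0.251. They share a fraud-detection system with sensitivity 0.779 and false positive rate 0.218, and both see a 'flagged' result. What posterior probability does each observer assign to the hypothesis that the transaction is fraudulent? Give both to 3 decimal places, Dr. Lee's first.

The likelihood ratio for a 'flagged' result is 0.779/0.218 = 3.5734.
Dr. Lee: prior odds 0.017/0.983 = 0.017294; posterior odds 0.061798; posterior probability 0.058.
Dr. Park: prior odds 0.251/0.749 = 0.33511; posterior odds 1.1975; posterior probability 0.545.

Dr. Lee: 0.058; Dr. Park: 0.545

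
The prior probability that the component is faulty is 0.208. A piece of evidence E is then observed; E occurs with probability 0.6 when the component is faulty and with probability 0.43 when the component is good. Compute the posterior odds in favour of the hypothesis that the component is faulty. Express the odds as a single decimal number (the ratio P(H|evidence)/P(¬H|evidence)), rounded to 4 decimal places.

Posterior odds ≈ 0.3665

Prior odds = 0.208/(1−0.208) = 0.26263. In log-odds, ln(0.26263) = -1.3370.
Add log likelihood ratio: ln(1.3953) = 0.33314.
Posterior log-odds = -1.0039, so posterior odds = exp(-1.0039) = 0.36646.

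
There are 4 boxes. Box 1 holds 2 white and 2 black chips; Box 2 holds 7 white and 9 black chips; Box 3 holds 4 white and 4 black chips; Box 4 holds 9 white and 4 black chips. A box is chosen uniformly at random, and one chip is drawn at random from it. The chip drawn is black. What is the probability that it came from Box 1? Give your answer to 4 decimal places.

P(black|Box 1) = 0.5; P(black|Box 2) = 0.5625; P(black|Box 3) = 0.5; P(black|Box 4) = 0.3077.
Prior × likelihood for each source: 0.25·0.5=0.1250, 0.25·0.5625=0.1406, 0.25·0.5=0.1250, 0.25·0.3077=0.07692. Summing gives P(black) = 0.46755.
P(Box 1 | black) = 0.1250 / 0.46755 = 0.2674.

Posterior probability ≈ 0.2674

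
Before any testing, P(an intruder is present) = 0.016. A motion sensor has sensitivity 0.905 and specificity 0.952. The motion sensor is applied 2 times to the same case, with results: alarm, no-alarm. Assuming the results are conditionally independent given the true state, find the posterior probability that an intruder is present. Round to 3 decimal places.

With H the event that an intruder is present, the joint likelihood of the observed sequence is P(data|H) = 0.905·0.095 = 0.085975 and P(data|¬H) = 0.048·0.952 = 0.045696.
Bayes: P(H|data) = 0.016·0.085975 / (0.016·0.085975 + 0.984·0.045696) = 0.0013756/0.046340 = 0.0297.

Posterior P(H) ≈ 0.030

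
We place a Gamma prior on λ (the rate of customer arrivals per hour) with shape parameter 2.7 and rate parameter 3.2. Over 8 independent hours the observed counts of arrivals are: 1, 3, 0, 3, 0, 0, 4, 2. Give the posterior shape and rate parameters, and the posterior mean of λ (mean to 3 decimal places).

Total count ∑xᵢ = 13 over n = 8 hours.
Gamma is conjugate to the Poisson likelihood: posterior is Gamma(shape = 2.7+13 = 15.7, rate = 3.2+8 = 11.2).
E[λ | data] = 15.7/11.2 = 1.402.

Posterior: Gamma(shape=15.7, rate=11.2); mean ≈ 1.402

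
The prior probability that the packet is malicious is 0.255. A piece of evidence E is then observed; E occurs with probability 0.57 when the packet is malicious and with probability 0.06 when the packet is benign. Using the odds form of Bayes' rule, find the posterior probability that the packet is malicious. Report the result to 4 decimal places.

Posterior probability ≈ 0.7648

Prior odds = 0.255/(1−0.255) = 0.34228. In log-odds, ln(0.34228) = -1.0721.
Add log likelihood ratio: ln(9.5000) = 2.2513.
Posterior log-odds = 1.1792, so posterior odds = exp(1.1792) = 3.2517. Converting, P(H|E) = 3.2517/4.2517 = 0.7648.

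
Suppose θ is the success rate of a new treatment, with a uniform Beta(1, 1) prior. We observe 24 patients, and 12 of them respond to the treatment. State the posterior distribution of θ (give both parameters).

The binomial likelihood is conjugate to the Beta prior: with 12 successes and 12 failures, the posterior is Beta(1+12, 1+12) = Beta(13, 13).

Posterior: Beta(13, 13)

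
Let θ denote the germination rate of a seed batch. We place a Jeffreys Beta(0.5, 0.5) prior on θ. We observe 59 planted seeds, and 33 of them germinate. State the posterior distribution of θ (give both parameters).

Posterior: Beta(33.5, 26.5)

Observing 33 successes and 26 failures updates Beta(0.5, 0.5) by adding the success and failure counts to the two shape parameters: α = 0.5+33 = 33.5, β = 0.5+26 = 26.5.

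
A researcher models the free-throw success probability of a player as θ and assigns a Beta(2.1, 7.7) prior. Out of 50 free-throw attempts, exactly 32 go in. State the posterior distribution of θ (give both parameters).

Observing 32 successes and 18 failures updates Beta(2.1, 7.7) by adding the success and failure counts to the two shape parameters: α = 2.1+32 = 34.1, β = 7.7+18 = 25.7.

Posterior: Beta(34.1, 25.7)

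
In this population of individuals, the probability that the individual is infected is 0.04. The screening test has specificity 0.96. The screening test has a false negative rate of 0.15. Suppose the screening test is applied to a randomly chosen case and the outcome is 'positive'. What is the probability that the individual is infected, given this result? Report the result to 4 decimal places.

Let H be the event that the individual is infected. P(H) = 0.04, so P(¬H) = 0.96. With E the 'positive' result, P(E|H) = 0.85 and P(E|¬H) = 0.04.
P(E) = 0.85·0.04 + 0.04·0.96 = 0.034000 + 0.038400 = 0.072400.
By Bayes' theorem, P(H|E) = 0.034000 / 0.072400 = 0.4696.

P(H | E) ≈ 0.4696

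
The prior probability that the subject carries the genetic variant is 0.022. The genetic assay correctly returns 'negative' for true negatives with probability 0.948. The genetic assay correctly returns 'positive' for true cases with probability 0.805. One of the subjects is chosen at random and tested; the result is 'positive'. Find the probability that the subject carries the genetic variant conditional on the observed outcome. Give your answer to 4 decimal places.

Let H be the event that the subject carries the genetic variant. P(H) = 0.022, so P(¬H) = 0.978. With E the 'positive' result, P(E|H) = 0.805 and P(E|¬H) = 0.052.
P(E) = 0.805·0.022 + 0.052·0.978 = 0.017710 + 0.050856 = 0.068566.
By Bayes' theorem, P(H|E) = 0.017710 / 0.068566 = 0.2583.

P(H | E) ≈ 0.2583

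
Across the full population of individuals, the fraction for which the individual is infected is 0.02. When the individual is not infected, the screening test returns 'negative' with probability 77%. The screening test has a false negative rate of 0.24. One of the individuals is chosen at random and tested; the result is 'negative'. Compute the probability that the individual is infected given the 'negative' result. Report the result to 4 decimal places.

Write H for 'the individual is infected'. Prior odds H:¬H = 0.02/0.98 = 0.020408. For the 'negative' outcome, the likelihood ratio is 0.24/0.77 = 0.31169.
Posterior odds = 0.020408 × 0.31169 = 0.0063610, so P(H|E) = 0.0063610/(1+0.0063610) = 0.0063.

P(H | E) ≈ 0.0063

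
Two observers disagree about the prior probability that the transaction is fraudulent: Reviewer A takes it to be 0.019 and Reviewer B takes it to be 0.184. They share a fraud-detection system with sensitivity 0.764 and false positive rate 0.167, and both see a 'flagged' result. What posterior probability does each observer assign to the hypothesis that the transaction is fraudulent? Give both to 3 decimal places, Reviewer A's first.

Reviewer A: 0.081; Reviewer B: 0.508

P('+'|H) = 0.764, P('+'|¬H) = 0.167.
Reviewer A: numerator 0.764·0.019 = 0.014516; evidence = 0.014516+0.167·0.981 = 0.17834; posterior = 0.081.
Reviewer B: numerator 0.764·0.184 = 0.14058; evidence = 0.14058+0.167·0.816 = 0.27685; posterior = 0.508.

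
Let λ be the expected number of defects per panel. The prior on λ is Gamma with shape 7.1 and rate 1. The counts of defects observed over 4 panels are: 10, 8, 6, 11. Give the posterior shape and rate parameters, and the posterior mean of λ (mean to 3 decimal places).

Posterior: Gamma(shape=42.1, rate=5); mean ≈ 8.420

The Poisson likelihood adds the total count to the shape and the number of exposure periods to the rate. Here ∑xᵢ = 35 and n = 4, so shape 7.1→42.1 and rate 1→5.
Posterior mean = shape/rate = 42.1/5 = 8.420.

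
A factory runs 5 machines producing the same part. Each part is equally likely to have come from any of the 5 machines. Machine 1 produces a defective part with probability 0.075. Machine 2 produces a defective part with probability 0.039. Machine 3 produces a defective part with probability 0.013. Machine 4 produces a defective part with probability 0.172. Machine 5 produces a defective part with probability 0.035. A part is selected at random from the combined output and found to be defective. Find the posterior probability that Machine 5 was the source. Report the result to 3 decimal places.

Tabulate prior·likelihood by source: [1] prior 0.2, lik 0.075, product 0.01500; [2] prior 0.2, lik 0.039, product 0.007800; [3] prior 0.2, lik 0.013, product 0.002600; [4] prior 0.2, lik 0.172, product 0.03440; [5] prior 0.2, lik 0.035, product 0.007000.
Normalizing constant = 0.066800; the posterior for Machine 5 is its product over the sum, 0.007000/0.066800 = 0.105.

Posterior probability ≈ 0.105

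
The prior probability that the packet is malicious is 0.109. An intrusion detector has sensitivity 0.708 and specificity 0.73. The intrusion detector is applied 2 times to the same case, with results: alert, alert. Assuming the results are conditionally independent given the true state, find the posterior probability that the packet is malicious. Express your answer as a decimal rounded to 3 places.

Posterior P(H) ≈ 0.457

With H the event that the packet is malicious, the joint likelihood of the observed sequence is P(data|H) = 0.708·0.708 = 0.50126 and P(data|¬H) = 0.27·0.27 = 0.072900.
Bayes: P(H|data) = 0.109·0.50126 / (0.109·0.50126 + 0.891·0.072900) = 0.054638/0.11959 = 0.4569.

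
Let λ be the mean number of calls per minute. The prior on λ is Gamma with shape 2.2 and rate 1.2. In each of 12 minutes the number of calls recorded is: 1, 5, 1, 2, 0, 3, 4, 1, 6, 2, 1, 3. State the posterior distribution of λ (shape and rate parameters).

Total count ∑xᵢ = 29 over n = 12 minutes.
Gamma is conjugate to the Poisson likelihood: posterior is Gamma(shape = 2.2+29 = 31.2, rate = 1.2+12 = 13.2).

Posterior: Gamma(shape=31.2, rate=13.2)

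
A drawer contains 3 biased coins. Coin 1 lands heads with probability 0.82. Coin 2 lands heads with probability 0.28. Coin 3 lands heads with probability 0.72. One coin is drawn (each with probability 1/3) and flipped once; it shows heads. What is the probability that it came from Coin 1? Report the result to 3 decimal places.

Tabulate prior·likelihood by source: [1] prior 0.333333, lik 0.82, product 0.2733; [2] prior 0.333333, lik 0.28, product 0.09333; [3] prior 0.333333, lik 0.72, product 0.2400.
Normalizing constant = 0.60667; the posterior for Coin 1 is its product over the sum, 0.2733/0.60667 = 0.451.

Posterior probability ≈ 0.451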